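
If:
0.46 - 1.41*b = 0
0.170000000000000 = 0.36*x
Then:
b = 0.33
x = 0.47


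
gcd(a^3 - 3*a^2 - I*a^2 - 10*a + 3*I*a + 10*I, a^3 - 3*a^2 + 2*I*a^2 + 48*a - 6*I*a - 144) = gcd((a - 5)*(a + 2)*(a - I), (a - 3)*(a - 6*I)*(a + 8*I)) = 1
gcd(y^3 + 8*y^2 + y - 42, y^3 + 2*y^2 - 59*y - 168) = y^2 + 10*y + 21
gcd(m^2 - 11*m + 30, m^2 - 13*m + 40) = m - 5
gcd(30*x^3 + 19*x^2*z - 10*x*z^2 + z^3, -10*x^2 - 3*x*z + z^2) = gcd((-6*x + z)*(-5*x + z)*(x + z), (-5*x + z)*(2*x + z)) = 5*x - z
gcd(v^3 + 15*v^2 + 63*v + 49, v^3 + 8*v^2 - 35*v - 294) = v^2 + 14*v + 49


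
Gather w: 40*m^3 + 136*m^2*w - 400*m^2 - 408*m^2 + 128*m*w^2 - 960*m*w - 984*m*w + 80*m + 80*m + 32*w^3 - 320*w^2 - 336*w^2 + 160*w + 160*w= 40*m^3 - 808*m^2 + 160*m + 32*w^3 + w^2*(128*m - 656) + w*(136*m^2 - 1944*m + 320)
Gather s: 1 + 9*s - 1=9*s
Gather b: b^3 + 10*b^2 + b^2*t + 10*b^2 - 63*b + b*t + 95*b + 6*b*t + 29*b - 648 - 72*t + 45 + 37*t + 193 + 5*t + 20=b^3 + b^2*(t + 20) + b*(7*t + 61) - 30*t - 390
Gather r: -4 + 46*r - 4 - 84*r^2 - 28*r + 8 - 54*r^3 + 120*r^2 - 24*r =-54*r^3 + 36*r^2 - 6*r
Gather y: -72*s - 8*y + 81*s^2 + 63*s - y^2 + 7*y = 81*s^2 - 9*s - y^2 - y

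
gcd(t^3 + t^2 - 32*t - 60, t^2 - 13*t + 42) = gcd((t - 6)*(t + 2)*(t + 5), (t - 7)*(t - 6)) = t - 6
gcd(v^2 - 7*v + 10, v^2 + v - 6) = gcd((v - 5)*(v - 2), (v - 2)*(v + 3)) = v - 2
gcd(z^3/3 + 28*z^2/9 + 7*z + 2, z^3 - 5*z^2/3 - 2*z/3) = z + 1/3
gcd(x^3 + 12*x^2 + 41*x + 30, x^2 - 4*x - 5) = x + 1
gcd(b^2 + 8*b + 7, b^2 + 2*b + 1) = b + 1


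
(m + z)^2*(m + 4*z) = m^3 + 6*m^2*z + 9*m*z^2 + 4*z^3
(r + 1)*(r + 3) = r^2 + 4*r + 3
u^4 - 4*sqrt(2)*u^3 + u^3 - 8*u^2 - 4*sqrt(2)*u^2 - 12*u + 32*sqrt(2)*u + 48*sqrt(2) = (u - 3)*(u + 2)^2*(u - 4*sqrt(2))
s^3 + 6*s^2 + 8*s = s*(s + 2)*(s + 4)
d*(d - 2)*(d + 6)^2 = d^4 + 10*d^3 + 12*d^2 - 72*d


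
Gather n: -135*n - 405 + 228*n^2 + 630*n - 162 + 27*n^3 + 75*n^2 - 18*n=27*n^3 + 303*n^2 + 477*n - 567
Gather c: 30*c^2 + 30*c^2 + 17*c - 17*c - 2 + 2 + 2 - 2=60*c^2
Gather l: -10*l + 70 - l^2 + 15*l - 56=-l^2 + 5*l + 14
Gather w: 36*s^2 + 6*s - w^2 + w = 36*s^2 + 6*s - w^2 + w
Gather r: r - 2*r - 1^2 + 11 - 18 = -r - 8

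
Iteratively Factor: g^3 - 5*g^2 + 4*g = (g)*(g^2 - 5*g + 4) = g*(g - 1)*(g - 4)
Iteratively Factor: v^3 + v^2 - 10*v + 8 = (v - 2)*(v^2 + 3*v - 4) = (v - 2)*(v + 4)*(v - 1)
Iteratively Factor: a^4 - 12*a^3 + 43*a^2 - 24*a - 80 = (a - 5)*(a^3 - 7*a^2 + 8*a + 16) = (a - 5)*(a - 4)*(a^2 - 3*a - 4) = (a - 5)*(a - 4)*(a + 1)*(a - 4)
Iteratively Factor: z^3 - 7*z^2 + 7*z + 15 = (z + 1)*(z^2 - 8*z + 15) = (z - 5)*(z + 1)*(z - 3)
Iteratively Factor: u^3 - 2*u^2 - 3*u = (u - 3)*(u^2 + u) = (u - 3)*(u + 1)*(u)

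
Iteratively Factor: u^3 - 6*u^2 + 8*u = (u - 2)*(u^2 - 4*u) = u*(u - 2)*(u - 4)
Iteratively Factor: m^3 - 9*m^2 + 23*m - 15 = (m - 3)*(m^2 - 6*m + 5) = (m - 5)*(m - 3)*(m - 1)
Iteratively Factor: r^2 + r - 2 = (r - 1)*(r + 2)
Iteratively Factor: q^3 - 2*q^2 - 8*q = (q)*(q^2 - 2*q - 8) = q*(q + 2)*(q - 4)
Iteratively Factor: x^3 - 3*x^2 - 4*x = (x + 1)*(x^2 - 4*x) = (x - 4)*(x + 1)*(x)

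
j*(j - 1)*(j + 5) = j^3 + 4*j^2 - 5*j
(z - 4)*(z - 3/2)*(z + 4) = z^3 - 3*z^2/2 - 16*z + 24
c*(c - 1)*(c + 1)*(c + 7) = c^4 + 7*c^3 - c^2 - 7*c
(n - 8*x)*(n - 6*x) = n^2 - 14*n*x + 48*x^2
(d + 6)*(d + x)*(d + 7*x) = d^3 + 8*d^2*x + 6*d^2 + 7*d*x^2 + 48*d*x + 42*x^2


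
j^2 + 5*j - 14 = (j - 2)*(j + 7)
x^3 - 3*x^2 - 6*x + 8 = (x - 4)*(x - 1)*(x + 2)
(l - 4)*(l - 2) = l^2 - 6*l + 8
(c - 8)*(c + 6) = c^2 - 2*c - 48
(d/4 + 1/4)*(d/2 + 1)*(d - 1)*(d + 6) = d^4/8 + d^3 + 11*d^2/8 - d - 3/2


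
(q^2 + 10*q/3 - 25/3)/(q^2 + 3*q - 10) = (q - 5/3)/(q - 2)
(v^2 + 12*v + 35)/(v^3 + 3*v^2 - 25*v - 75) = (v + 7)/(v^2 - 2*v - 15)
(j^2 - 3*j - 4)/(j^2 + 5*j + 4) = (j - 4)/(j + 4)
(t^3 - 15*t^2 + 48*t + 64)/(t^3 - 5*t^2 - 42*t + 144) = (t^2 - 7*t - 8)/(t^2 + 3*t - 18)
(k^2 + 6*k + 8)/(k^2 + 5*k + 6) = (k + 4)/(k + 3)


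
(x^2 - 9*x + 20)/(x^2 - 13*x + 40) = (x - 4)/(x - 8)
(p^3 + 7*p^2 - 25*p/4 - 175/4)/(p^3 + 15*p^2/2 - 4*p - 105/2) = (p + 5/2)/(p + 3)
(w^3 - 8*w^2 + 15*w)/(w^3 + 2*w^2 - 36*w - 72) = w*(w^2 - 8*w + 15)/(w^3 + 2*w^2 - 36*w - 72)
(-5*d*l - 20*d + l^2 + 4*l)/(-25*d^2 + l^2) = (l + 4)/(5*d + l)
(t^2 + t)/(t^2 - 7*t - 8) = t/(t - 8)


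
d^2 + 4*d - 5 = (d - 1)*(d + 5)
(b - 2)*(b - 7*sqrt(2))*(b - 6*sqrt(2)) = b^3 - 13*sqrt(2)*b^2 - 2*b^2 + 26*sqrt(2)*b + 84*b - 168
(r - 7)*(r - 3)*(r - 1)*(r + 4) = r^4 - 7*r^3 - 13*r^2 + 103*r - 84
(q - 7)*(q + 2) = q^2 - 5*q - 14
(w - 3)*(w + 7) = w^2 + 4*w - 21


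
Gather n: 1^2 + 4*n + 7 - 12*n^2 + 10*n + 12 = -12*n^2 + 14*n + 20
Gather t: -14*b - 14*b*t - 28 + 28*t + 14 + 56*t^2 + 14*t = -14*b + 56*t^2 + t*(42 - 14*b) - 14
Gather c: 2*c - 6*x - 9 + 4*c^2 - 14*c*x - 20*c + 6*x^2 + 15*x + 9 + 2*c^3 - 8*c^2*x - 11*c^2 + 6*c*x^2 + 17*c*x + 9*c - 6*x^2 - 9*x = 2*c^3 + c^2*(-8*x - 7) + c*(6*x^2 + 3*x - 9)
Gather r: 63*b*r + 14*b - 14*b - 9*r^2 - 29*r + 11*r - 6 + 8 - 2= -9*r^2 + r*(63*b - 18)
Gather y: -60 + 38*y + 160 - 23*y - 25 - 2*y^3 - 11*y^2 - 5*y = -2*y^3 - 11*y^2 + 10*y + 75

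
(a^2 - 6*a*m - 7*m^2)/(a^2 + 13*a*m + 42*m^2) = (a^2 - 6*a*m - 7*m^2)/(a^2 + 13*a*m + 42*m^2)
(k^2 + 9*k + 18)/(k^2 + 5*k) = (k^2 + 9*k + 18)/(k*(k + 5))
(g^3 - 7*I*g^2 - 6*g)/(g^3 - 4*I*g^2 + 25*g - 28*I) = g*(g - 6*I)/(g^2 - 3*I*g + 28)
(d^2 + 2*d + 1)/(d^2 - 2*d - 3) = (d + 1)/(d - 3)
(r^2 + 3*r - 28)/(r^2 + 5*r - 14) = (r - 4)/(r - 2)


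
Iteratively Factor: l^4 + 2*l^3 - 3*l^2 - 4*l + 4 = (l + 2)*(l^3 - 3*l + 2) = (l - 1)*(l + 2)*(l^2 + l - 2) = (l - 1)*(l + 2)^2*(l - 1)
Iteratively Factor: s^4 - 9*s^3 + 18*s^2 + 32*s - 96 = (s - 3)*(s^3 - 6*s^2 + 32) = (s - 4)*(s - 3)*(s^2 - 2*s - 8) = (s - 4)^2*(s - 3)*(s + 2)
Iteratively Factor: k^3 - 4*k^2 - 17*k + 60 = (k + 4)*(k^2 - 8*k + 15) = (k - 5)*(k + 4)*(k - 3)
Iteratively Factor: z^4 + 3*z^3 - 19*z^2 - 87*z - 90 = (z + 3)*(z^3 - 19*z - 30) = (z + 2)*(z + 3)*(z^2 - 2*z - 15) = (z - 5)*(z + 2)*(z + 3)*(z + 3)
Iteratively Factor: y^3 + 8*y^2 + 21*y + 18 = (y + 3)*(y^2 + 5*y + 6) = (y + 2)*(y + 3)*(y + 3)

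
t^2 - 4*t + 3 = (t - 3)*(t - 1)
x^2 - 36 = (x - 6)*(x + 6)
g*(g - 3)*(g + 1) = g^3 - 2*g^2 - 3*g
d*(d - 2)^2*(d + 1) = d^4 - 3*d^3 + 4*d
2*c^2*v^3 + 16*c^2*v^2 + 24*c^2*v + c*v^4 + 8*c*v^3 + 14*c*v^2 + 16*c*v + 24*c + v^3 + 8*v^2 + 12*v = (2*c + v)*(v + 2)*(v + 6)*(c*v + 1)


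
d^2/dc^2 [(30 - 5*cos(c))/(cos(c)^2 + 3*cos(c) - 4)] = 5*(9*(1 - cos(2*c))^2*cos(c)/4 - 27*(1 - cos(2*c))^2/4 + 7*cos(c)/2 - 78*cos(2*c) - 6*cos(3*c) - cos(5*c)/2 + 81)/((cos(c) - 1)^3*(cos(c) + 4)^3)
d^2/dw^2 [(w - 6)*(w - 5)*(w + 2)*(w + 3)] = 12*w^2 - 36*w - 38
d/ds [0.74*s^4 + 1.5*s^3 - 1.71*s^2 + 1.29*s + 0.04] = 2.96*s^3 + 4.5*s^2 - 3.42*s + 1.29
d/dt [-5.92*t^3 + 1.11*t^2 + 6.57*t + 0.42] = -17.76*t^2 + 2.22*t + 6.57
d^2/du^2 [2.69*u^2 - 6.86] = 5.38000000000000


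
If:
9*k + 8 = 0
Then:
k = -8/9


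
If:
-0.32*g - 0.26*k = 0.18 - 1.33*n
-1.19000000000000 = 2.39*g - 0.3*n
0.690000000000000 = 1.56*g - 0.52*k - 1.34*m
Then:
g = 0.125523012552301*n - 0.497907949790795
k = 4.96089475378178*n - 0.0794979079497908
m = -1.77899206894398*n - 1.06372946980578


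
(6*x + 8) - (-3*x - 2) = 9*x + 10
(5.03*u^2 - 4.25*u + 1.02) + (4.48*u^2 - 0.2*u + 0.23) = 9.51*u^2 - 4.45*u + 1.25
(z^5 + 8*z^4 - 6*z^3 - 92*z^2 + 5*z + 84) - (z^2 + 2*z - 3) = z^5 + 8*z^4 - 6*z^3 - 93*z^2 + 3*z + 87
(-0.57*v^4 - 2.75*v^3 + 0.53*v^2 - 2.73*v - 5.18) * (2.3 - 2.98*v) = 1.6986*v^5 + 6.884*v^4 - 7.9044*v^3 + 9.3544*v^2 + 9.1574*v - 11.914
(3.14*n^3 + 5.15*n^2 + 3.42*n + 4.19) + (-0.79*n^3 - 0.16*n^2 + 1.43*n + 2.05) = 2.35*n^3 + 4.99*n^2 + 4.85*n + 6.24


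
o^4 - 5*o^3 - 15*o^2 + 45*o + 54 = (o - 6)*(o - 3)*(o + 1)*(o + 3)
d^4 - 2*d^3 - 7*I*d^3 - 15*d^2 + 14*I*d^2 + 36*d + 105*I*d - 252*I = (d - 3)^2*(d + 4)*(d - 7*I)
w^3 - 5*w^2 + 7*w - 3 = (w - 3)*(w - 1)^2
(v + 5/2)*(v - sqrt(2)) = v^2 - sqrt(2)*v + 5*v/2 - 5*sqrt(2)/2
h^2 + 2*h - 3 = (h - 1)*(h + 3)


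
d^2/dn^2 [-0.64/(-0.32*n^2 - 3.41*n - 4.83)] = (-0.131072*n^2 - 1.396736*n + 0.64*(0.64*n + 3.41)*(1.28*n + 6.82) - 1.978368)/(0.32*n^2 + 3.41*n + 4.83)^3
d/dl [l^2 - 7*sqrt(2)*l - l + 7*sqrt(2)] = 2*l - 7*sqrt(2) - 1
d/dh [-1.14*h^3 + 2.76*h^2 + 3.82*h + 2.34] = -3.42*h^2 + 5.52*h + 3.82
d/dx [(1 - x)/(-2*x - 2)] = 1/(x^2 + 2*x + 1)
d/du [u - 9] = 1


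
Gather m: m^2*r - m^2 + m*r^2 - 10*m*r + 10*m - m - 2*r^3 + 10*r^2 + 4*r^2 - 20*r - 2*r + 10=m^2*(r - 1) + m*(r^2 - 10*r + 9) - 2*r^3 + 14*r^2 - 22*r + 10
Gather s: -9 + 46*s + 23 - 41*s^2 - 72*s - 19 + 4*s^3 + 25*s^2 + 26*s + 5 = 4*s^3 - 16*s^2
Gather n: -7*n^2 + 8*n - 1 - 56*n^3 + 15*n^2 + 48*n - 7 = -56*n^3 + 8*n^2 + 56*n - 8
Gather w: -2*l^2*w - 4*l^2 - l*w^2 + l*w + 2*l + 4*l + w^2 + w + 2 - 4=-4*l^2 + 6*l + w^2*(1 - l) + w*(-2*l^2 + l + 1) - 2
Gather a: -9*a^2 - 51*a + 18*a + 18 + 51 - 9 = -9*a^2 - 33*a + 60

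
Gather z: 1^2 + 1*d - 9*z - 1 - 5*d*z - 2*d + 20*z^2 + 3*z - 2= -d + 20*z^2 + z*(-5*d - 6) - 2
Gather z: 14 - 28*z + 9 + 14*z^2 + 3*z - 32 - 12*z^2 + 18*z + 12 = 2*z^2 - 7*z + 3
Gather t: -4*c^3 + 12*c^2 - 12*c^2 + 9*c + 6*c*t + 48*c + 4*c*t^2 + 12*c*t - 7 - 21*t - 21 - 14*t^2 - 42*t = -4*c^3 + 57*c + t^2*(4*c - 14) + t*(18*c - 63) - 28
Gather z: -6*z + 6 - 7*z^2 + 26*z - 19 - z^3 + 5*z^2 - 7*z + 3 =-z^3 - 2*z^2 + 13*z - 10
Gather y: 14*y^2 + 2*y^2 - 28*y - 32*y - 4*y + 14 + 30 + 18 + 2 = 16*y^2 - 64*y + 64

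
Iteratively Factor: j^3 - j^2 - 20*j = (j + 4)*(j^2 - 5*j) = (j - 5)*(j + 4)*(j)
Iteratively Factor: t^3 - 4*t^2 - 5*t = (t + 1)*(t^2 - 5*t) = t*(t + 1)*(t - 5)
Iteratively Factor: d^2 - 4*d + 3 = (d - 1)*(d - 3)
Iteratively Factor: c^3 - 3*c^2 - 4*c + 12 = (c + 2)*(c^2 - 5*c + 6) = (c - 2)*(c + 2)*(c - 3)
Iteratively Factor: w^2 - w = (w - 1)*(w)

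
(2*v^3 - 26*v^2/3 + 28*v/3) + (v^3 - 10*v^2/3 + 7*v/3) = 3*v^3 - 12*v^2 + 35*v/3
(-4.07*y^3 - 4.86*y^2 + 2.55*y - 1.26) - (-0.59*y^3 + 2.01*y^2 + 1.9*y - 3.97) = -3.48*y^3 - 6.87*y^2 + 0.65*y + 2.71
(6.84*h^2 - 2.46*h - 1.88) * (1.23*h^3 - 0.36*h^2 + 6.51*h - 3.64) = 8.4132*h^5 - 5.4882*h^4 + 43.1016*h^3 - 40.2354*h^2 - 3.2844*h + 6.8432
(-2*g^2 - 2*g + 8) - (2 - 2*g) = 6 - 2*g^2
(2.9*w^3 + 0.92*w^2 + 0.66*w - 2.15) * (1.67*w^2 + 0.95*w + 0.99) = 4.843*w^5 + 4.2914*w^4 + 4.8472*w^3 - 2.0527*w^2 - 1.3891*w - 2.1285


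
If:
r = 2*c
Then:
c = r/2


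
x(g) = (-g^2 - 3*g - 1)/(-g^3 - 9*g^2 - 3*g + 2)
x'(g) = (-2*g - 3)/(-g^3 - 9*g^2 - 3*g + 2) + (-g^2 - 3*g - 1)*(3*g^2 + 18*g + 3)/(-g^3 - 9*g^2 - 3*g + 2)^2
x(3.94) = 0.13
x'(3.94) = -0.03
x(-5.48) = 0.17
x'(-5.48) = -0.08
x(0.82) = 0.59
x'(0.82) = -0.98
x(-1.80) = -0.07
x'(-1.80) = -0.13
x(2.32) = 0.20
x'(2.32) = -0.07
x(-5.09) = 0.14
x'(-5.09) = -0.07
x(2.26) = 0.21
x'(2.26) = -0.08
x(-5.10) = 0.14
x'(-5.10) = -0.07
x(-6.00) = 0.22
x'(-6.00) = -0.11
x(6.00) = 0.10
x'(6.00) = -0.01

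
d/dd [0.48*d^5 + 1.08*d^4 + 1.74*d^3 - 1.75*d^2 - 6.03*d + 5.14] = 2.4*d^4 + 4.32*d^3 + 5.22*d^2 - 3.5*d - 6.03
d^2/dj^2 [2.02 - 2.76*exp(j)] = -2.76*exp(j)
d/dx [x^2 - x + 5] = 2*x - 1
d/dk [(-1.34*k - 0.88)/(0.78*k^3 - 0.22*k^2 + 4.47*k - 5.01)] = (2.0904*k^3 + 1.7644*k^2 - 0.3872*k + 10.647)/(0.6084*k^6 - 0.3432*k^5 + 7.0216*k^4 - 9.7824*k^3 + 22.1853*k^2 - 44.7894*k + 25.1001)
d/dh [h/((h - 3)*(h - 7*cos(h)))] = (-7*h^2*sin(h) - h^2 + 21*h*sin(h) + 21*cos(h))/((h - 3)^2*(h - 7*cos(h))^2)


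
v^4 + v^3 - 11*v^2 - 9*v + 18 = (v - 3)*(v - 1)*(v + 2)*(v + 3)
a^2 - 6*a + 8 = (a - 4)*(a - 2)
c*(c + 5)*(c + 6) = c^3 + 11*c^2 + 30*c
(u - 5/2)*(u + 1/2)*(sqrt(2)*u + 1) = sqrt(2)*u^3 - 2*sqrt(2)*u^2 + u^2 - 2*u - 5*sqrt(2)*u/4 - 5/4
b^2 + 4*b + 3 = (b + 1)*(b + 3)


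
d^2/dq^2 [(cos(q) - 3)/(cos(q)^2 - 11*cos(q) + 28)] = (-9*(1 - cos(2*q))^2*cos(q) + (1 - cos(2*q))^2 + 895*cos(q) - 594*cos(2*q) + 63*cos(3*q) + 2*cos(5*q) - 366)/(4*(cos(q) - 7)^3*(cos(q) - 4)^3)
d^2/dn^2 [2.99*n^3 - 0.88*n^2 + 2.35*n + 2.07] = 17.94*n - 1.76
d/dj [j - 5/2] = 1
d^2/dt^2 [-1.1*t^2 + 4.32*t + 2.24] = -2.20000000000000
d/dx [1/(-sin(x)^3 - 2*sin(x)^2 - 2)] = (3*sin(x) + 4)*sin(x)*cos(x)/(sin(x)^3 + 2*sin(x)^2 + 2)^2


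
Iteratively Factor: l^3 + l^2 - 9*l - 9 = (l + 3)*(l^2 - 2*l - 3) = (l + 1)*(l + 3)*(l - 3)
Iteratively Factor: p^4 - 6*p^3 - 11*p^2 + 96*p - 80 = (p - 5)*(p^3 - p^2 - 16*p + 16) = (p - 5)*(p - 4)*(p^2 + 3*p - 4) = (p - 5)*(p - 4)*(p + 4)*(p - 1)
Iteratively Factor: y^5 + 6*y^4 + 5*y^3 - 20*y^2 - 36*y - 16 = (y + 1)*(y^4 + 5*y^3 - 20*y - 16) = (y + 1)*(y + 4)*(y^3 + y^2 - 4*y - 4) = (y + 1)^2*(y + 4)*(y^2 - 4) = (y + 1)^2*(y + 2)*(y + 4)*(y - 2)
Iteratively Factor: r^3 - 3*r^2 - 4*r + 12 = (r + 2)*(r^2 - 5*r + 6) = (r - 3)*(r + 2)*(r - 2)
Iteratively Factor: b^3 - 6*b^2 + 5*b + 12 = (b + 1)*(b^2 - 7*b + 12) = (b - 4)*(b + 1)*(b - 3)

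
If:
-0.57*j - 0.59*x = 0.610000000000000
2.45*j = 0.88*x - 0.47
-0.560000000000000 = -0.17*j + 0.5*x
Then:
No Solution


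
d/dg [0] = 0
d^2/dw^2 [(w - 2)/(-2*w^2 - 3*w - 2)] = 2*(-(w - 2)*(4*w + 3)^2 + (6*w - 1)*(2*w^2 + 3*w + 2))/(2*w^2 + 3*w + 2)^3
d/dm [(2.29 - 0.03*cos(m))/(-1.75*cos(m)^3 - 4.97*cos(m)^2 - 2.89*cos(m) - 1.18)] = (0.105*cos(m)^3 - 11.8734*cos(m)^2 - 22.7626*cos(m) - 6.6535)*sin(m)/(3.0625*cos(m)^6 + 17.395*cos(m)^5 + 34.8159*cos(m)^4 + 32.8566*cos(m)^3 + 20.0813*cos(m)^2 + 6.8204*cos(m) + 1.3924)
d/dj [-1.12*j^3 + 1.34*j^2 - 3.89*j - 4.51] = -3.36*j^2 + 2.68*j - 3.89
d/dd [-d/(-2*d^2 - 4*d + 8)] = (d^2/2 - d*(d + 1) + d - 2)/(d^2 + 2*d - 4)^2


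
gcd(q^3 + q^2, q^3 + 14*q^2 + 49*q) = q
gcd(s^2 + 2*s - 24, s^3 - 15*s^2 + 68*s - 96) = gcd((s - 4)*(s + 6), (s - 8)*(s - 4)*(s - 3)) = s - 4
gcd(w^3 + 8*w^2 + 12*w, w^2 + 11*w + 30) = w + 6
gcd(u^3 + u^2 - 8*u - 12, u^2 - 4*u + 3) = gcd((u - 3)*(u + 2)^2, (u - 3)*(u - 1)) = u - 3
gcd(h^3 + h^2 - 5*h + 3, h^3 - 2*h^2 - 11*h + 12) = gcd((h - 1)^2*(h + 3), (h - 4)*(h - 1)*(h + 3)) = h^2 + 2*h - 3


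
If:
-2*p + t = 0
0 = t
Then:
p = 0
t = 0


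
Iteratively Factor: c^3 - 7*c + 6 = (c - 1)*(c^2 + c - 6) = (c - 2)*(c - 1)*(c + 3)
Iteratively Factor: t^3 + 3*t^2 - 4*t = (t - 1)*(t^2 + 4*t) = (t - 1)*(t + 4)*(t)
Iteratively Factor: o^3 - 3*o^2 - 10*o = (o + 2)*(o^2 - 5*o) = (o - 5)*(o + 2)*(o)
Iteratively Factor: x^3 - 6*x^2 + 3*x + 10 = (x + 1)*(x^2 - 7*x + 10) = (x - 2)*(x + 1)*(x - 5)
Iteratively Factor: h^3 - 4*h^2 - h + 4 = (h + 1)*(h^2 - 5*h + 4) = (h - 1)*(h + 1)*(h - 4)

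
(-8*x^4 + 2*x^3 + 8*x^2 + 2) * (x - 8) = -8*x^5 + 66*x^4 - 8*x^3 - 64*x^2 + 2*x - 16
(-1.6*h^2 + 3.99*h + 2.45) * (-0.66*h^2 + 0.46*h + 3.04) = 1.056*h^4 - 3.3694*h^3 - 4.6456*h^2 + 13.2566*h + 7.448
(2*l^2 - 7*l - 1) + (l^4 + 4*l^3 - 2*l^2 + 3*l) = l^4 + 4*l^3 - 4*l - 1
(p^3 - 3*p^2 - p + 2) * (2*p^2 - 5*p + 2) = 2*p^5 - 11*p^4 + 15*p^3 + 3*p^2 - 12*p + 4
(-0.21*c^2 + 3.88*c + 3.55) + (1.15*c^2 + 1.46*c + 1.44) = 0.94*c^2 + 5.34*c + 4.99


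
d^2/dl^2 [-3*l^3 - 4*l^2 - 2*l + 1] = -18*l - 8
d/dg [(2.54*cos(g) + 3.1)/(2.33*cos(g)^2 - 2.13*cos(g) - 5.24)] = (5.9182*cos(g)^2 + 14.446*cos(g) + 6.7066)*sin(g)/(5.4289*cos(g)^4 - 9.9258*cos(g)^3 - 19.8815*cos(g)^2 + 22.3224*cos(g) + 27.4576)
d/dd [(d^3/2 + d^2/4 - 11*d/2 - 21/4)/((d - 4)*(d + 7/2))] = (4*d^4 - 4*d^3 - 125*d^2 + 28*d + 595)/(2*(4*d^4 - 4*d^3 - 111*d^2 + 56*d + 784))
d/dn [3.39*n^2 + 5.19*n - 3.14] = 6.78*n + 5.19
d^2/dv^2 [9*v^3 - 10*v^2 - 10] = 54*v - 20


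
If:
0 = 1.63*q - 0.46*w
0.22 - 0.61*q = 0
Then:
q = 0.36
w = 1.28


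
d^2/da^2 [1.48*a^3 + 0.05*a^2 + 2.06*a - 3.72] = 8.88*a + 0.1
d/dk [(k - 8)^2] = 2*k - 16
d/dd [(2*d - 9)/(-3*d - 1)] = -29/(3*d + 1)^2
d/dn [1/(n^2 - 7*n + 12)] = (7 - 2*n)/(n^2 - 7*n + 12)^2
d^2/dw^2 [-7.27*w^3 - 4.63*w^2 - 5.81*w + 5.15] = -43.62*w - 9.26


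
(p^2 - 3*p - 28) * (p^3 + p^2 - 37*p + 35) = p^5 - 2*p^4 - 68*p^3 + 118*p^2 + 931*p - 980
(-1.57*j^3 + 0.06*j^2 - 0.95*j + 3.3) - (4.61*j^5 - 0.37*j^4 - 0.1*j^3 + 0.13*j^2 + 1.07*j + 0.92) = -4.61*j^5 + 0.37*j^4 - 1.47*j^3 - 0.07*j^2 - 2.02*j + 2.38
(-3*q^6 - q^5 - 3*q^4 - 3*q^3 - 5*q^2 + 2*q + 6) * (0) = 0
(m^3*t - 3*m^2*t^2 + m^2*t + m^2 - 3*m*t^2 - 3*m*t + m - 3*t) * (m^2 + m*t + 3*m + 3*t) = m^5*t - 2*m^4*t^2 + 4*m^4*t + m^4 - 3*m^3*t^3 - 8*m^3*t^2 + m^3*t + 4*m^3 - 12*m^2*t^3 - 9*m^2*t^2 - 8*m^2*t + 3*m^2 - 9*m*t^3 - 12*m*t^2 - 6*m*t - 9*t^2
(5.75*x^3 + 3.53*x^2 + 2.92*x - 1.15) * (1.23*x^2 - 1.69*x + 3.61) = 7.0725*x^5 - 5.3756*x^4 + 18.3834*x^3 + 6.394*x^2 + 12.4847*x - 4.1515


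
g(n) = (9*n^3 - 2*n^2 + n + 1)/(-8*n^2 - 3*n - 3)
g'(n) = (16*n + 3)*(9*n^3 - 2*n^2 + n + 1)/(-8*n^2 - 3*n - 3)^2 + (27*n^2 - 4*n + 1)/(-8*n^2 - 3*n - 3) = n*(-72*n^3 - 54*n^2 - 67*n + 28)/(64*n^4 + 48*n^3 + 57*n^2 + 18*n + 9)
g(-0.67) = 0.71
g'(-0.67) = -2.24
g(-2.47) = 3.36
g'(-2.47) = -1.19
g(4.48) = -4.38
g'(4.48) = -1.12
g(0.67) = -0.40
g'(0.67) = -0.57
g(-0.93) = 1.25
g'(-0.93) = -1.86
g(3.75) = -3.56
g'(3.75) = -1.12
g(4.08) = -3.93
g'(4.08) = -1.12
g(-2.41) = 3.29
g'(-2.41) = -1.19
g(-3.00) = 3.98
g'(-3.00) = -1.16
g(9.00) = -9.45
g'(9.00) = -1.12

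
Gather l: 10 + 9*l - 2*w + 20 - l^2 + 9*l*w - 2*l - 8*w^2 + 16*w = -l^2 + l*(9*w + 7) - 8*w^2 + 14*w + 30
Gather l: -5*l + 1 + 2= 3 - 5*l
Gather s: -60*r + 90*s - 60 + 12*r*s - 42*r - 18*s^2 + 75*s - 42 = -102*r - 18*s^2 + s*(12*r + 165) - 102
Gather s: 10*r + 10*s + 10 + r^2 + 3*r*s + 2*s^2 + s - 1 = r^2 + 10*r + 2*s^2 + s*(3*r + 11) + 9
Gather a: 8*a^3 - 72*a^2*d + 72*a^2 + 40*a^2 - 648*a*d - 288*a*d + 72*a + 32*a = 8*a^3 + a^2*(112 - 72*d) + a*(104 - 936*d)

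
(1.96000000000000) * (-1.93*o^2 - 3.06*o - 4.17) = -3.7828*o^2 - 5.9976*o - 8.1732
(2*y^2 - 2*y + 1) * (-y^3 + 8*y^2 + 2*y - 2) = -2*y^5 + 18*y^4 - 13*y^3 + 6*y - 2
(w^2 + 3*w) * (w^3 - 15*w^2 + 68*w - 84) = w^5 - 12*w^4 + 23*w^3 + 120*w^2 - 252*w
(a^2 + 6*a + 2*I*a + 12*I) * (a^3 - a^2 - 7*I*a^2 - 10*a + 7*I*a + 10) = a^5 + 5*a^4 - 5*I*a^4 - 2*a^3 - 25*I*a^3 + 20*a^2 + 10*I*a^2 - 24*a - 100*I*a + 120*I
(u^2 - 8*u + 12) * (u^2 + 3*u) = u^4 - 5*u^3 - 12*u^2 + 36*u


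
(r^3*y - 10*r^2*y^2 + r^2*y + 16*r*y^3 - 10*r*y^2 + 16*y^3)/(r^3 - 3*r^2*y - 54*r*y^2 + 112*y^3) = y*(r + 1)/(r + 7*y)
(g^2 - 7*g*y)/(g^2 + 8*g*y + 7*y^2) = g*(g - 7*y)/(g^2 + 8*g*y + 7*y^2)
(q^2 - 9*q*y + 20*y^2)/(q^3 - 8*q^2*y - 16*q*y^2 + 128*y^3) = (-q + 5*y)/(-q^2 + 4*q*y + 32*y^2)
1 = 1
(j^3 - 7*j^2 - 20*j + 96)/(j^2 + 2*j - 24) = (j^3 - 7*j^2 - 20*j + 96)/(j^2 + 2*j - 24)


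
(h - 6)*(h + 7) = h^2 + h - 42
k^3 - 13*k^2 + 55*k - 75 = (k - 5)^2*(k - 3)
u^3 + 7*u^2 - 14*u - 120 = (u - 4)*(u + 5)*(u + 6)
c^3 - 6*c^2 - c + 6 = (c - 6)*(c - 1)*(c + 1)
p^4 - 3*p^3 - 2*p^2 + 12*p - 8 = (p - 2)^2*(p - 1)*(p + 2)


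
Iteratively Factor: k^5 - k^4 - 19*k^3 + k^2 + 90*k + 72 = (k + 3)*(k^4 - 4*k^3 - 7*k^2 + 22*k + 24) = (k - 3)*(k + 3)*(k^3 - k^2 - 10*k - 8) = (k - 4)*(k - 3)*(k + 3)*(k^2 + 3*k + 2) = (k - 4)*(k - 3)*(k + 1)*(k + 3)*(k + 2)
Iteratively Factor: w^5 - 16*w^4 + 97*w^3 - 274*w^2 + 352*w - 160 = (w - 5)*(w^4 - 11*w^3 + 42*w^2 - 64*w + 32) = (w - 5)*(w - 4)*(w^3 - 7*w^2 + 14*w - 8) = (w - 5)*(w - 4)*(w - 2)*(w^2 - 5*w + 4) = (w - 5)*(w - 4)^2*(w - 2)*(w - 1)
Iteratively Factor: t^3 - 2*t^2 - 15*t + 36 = (t + 4)*(t^2 - 6*t + 9) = (t - 3)*(t + 4)*(t - 3)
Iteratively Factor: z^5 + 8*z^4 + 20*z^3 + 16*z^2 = (z + 2)*(z^4 + 6*z^3 + 8*z^2) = z*(z + 2)*(z^3 + 6*z^2 + 8*z) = z*(z + 2)*(z + 4)*(z^2 + 2*z) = z*(z + 2)^2*(z + 4)*(z)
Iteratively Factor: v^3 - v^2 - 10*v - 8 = (v + 2)*(v^2 - 3*v - 4) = (v - 4)*(v + 2)*(v + 1)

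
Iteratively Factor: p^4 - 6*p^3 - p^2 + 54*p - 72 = (p + 3)*(p^3 - 9*p^2 + 26*p - 24) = (p - 2)*(p + 3)*(p^2 - 7*p + 12) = (p - 4)*(p - 2)*(p + 3)*(p - 3)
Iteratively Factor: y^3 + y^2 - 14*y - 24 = (y + 3)*(y^2 - 2*y - 8) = (y - 4)*(y + 3)*(y + 2)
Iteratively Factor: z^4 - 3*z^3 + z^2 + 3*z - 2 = (z - 1)*(z^3 - 2*z^2 - z + 2) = (z - 2)*(z - 1)*(z^2 - 1) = (z - 2)*(z - 1)*(z + 1)*(z - 1)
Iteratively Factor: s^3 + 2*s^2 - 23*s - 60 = (s + 3)*(s^2 - s - 20) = (s - 5)*(s + 3)*(s + 4)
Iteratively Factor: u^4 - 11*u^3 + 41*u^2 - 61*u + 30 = (u - 1)*(u^3 - 10*u^2 + 31*u - 30) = (u - 5)*(u - 1)*(u^2 - 5*u + 6) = (u - 5)*(u - 2)*(u - 1)*(u - 3)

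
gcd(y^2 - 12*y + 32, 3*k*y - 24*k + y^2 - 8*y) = y - 8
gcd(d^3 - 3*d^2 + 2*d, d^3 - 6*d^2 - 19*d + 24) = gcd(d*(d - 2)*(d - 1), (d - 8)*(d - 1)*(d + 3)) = d - 1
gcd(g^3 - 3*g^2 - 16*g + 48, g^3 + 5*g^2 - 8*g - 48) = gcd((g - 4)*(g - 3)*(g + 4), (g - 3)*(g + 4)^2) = g^2 + g - 12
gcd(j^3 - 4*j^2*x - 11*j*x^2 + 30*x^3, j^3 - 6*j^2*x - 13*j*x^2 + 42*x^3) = -j^2 - j*x + 6*x^2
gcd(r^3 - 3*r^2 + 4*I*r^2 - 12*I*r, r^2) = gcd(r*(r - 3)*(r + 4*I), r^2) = r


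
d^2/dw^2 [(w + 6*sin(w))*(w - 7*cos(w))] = -6*w*sin(w) + 7*w*cos(w) + 14*sin(w) + 84*sin(2*w) + 12*cos(w) + 2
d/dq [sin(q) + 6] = cos(q)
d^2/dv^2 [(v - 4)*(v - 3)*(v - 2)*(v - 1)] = 12*v^2 - 60*v + 70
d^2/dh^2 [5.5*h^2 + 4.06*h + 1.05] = 11.0000000000000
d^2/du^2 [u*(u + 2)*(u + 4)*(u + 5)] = 12*u^2 + 66*u + 76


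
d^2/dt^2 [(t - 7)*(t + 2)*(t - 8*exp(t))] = -8*t^2*exp(t) + 8*t*exp(t) + 6*t + 176*exp(t) - 10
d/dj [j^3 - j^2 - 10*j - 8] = 3*j^2 - 2*j - 10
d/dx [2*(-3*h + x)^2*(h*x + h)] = 2*h*(3*h - x)*(3*h - 3*x - 2)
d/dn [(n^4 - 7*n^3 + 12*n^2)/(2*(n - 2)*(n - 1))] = n*(n^4 - 8*n^3 + 25*n^2 - 39*n + 24)/(n^4 - 6*n^3 + 13*n^2 - 12*n + 4)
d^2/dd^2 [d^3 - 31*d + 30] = 6*d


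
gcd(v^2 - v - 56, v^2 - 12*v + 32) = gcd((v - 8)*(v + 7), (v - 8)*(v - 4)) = v - 8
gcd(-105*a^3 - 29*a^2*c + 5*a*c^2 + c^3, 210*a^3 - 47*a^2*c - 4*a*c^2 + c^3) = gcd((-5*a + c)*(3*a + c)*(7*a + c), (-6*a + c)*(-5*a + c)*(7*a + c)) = 35*a^2 - 2*a*c - c^2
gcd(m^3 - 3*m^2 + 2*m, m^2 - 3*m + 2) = m^2 - 3*m + 2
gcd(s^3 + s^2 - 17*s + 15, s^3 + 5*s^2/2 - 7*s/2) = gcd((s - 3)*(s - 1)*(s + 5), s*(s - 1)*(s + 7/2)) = s - 1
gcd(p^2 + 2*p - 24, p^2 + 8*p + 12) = p + 6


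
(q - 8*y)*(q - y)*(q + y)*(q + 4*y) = q^4 - 4*q^3*y - 33*q^2*y^2 + 4*q*y^3 + 32*y^4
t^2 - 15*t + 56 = (t - 8)*(t - 7)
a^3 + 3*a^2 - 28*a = a*(a - 4)*(a + 7)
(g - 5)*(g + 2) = g^2 - 3*g - 10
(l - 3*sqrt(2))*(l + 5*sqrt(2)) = l^2 + 2*sqrt(2)*l - 30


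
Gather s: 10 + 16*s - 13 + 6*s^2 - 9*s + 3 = 6*s^2 + 7*s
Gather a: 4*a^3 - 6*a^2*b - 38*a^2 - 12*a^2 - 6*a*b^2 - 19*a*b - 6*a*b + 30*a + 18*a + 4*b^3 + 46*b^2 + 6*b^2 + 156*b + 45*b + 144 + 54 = 4*a^3 + a^2*(-6*b - 50) + a*(-6*b^2 - 25*b + 48) + 4*b^3 + 52*b^2 + 201*b + 198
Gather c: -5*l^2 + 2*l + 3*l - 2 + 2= -5*l^2 + 5*l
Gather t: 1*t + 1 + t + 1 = 2*t + 2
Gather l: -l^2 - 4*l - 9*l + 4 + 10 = -l^2 - 13*l + 14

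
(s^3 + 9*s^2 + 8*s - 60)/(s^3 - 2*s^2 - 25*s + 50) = (s + 6)/(s - 5)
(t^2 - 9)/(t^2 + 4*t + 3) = (t - 3)/(t + 1)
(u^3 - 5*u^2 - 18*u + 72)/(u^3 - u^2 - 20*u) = (u^2 - 9*u + 18)/(u*(u - 5))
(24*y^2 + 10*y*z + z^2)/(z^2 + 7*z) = (24*y^2 + 10*y*z + z^2)/(z*(z + 7))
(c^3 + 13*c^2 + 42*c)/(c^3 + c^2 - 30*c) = (c + 7)/(c - 5)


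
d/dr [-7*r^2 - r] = -14*r - 1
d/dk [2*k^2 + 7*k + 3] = 4*k + 7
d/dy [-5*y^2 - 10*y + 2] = -10*y - 10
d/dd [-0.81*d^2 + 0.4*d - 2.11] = 0.4 - 1.62*d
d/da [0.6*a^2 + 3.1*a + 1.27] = 1.2*a + 3.1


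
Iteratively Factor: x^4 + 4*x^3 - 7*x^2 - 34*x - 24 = (x + 1)*(x^3 + 3*x^2 - 10*x - 24) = (x + 1)*(x + 2)*(x^2 + x - 12) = (x - 3)*(x + 1)*(x + 2)*(x + 4)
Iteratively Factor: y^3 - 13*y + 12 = (y - 3)*(y^2 + 3*y - 4) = (y - 3)*(y + 4)*(y - 1)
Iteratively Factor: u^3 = (u)*(u^2) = u^2*(u)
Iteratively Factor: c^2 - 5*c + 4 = (c - 1)*(c - 4)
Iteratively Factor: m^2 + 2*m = (m)*(m + 2)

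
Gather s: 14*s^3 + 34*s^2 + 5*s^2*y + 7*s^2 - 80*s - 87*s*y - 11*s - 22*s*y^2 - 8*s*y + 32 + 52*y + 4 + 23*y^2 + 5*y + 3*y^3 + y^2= 14*s^3 + s^2*(5*y + 41) + s*(-22*y^2 - 95*y - 91) + 3*y^3 + 24*y^2 + 57*y + 36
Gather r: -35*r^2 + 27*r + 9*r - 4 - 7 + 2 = -35*r^2 + 36*r - 9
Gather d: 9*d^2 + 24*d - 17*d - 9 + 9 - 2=9*d^2 + 7*d - 2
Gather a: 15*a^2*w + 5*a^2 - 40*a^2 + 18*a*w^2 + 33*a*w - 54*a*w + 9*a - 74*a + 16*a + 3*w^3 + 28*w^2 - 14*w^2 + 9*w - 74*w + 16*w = a^2*(15*w - 35) + a*(18*w^2 - 21*w - 49) + 3*w^3 + 14*w^2 - 49*w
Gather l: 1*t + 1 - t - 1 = 0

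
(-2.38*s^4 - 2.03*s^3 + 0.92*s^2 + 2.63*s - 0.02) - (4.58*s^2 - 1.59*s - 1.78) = -2.38*s^4 - 2.03*s^3 - 3.66*s^2 + 4.22*s + 1.76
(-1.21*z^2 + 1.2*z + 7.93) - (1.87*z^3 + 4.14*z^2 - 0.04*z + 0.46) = -1.87*z^3 - 5.35*z^2 + 1.24*z + 7.47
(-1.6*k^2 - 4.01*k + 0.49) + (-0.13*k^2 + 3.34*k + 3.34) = -1.73*k^2 - 0.67*k + 3.83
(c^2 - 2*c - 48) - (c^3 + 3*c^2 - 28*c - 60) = -c^3 - 2*c^2 + 26*c + 12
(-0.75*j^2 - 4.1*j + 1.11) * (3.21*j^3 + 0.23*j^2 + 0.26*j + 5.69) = -2.4075*j^5 - 13.3335*j^4 + 2.4251*j^3 - 5.0782*j^2 - 23.0404*j + 6.3159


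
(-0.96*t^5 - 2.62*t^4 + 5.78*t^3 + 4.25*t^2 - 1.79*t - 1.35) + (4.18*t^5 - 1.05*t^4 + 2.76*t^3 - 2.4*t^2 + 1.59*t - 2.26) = 3.22*t^5 - 3.67*t^4 + 8.54*t^3 + 1.85*t^2 - 0.2*t - 3.61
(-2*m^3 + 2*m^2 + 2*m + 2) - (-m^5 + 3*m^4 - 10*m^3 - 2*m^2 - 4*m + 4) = m^5 - 3*m^4 + 8*m^3 + 4*m^2 + 6*m - 2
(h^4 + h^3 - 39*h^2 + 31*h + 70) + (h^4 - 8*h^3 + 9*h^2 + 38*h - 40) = 2*h^4 - 7*h^3 - 30*h^2 + 69*h + 30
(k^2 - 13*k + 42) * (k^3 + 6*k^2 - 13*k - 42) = k^5 - 7*k^4 - 49*k^3 + 379*k^2 - 1764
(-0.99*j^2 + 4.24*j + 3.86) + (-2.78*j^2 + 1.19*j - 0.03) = -3.77*j^2 + 5.43*j + 3.83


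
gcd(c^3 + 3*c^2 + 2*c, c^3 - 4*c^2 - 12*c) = c^2 + 2*c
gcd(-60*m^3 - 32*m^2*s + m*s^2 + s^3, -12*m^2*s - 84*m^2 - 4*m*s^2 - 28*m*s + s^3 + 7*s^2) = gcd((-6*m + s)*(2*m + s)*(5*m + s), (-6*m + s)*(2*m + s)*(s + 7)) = -12*m^2 - 4*m*s + s^2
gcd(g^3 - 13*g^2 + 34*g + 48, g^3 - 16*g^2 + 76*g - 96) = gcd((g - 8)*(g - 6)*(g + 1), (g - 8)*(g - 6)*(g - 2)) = g^2 - 14*g + 48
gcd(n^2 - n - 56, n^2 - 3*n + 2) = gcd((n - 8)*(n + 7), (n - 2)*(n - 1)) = 1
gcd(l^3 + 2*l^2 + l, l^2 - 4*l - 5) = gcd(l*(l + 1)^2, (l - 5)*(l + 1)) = l + 1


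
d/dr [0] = 0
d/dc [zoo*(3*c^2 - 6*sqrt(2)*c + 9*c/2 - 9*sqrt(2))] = nan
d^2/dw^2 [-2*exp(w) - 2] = -2*exp(w)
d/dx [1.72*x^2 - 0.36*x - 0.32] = 3.44*x - 0.36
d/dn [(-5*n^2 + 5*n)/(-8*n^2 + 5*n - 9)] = 15*(n^2 + 6*n - 3)/(64*n^4 - 80*n^3 + 169*n^2 - 90*n + 81)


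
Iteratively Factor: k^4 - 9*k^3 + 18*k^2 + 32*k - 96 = (k - 4)*(k^3 - 5*k^2 - 2*k + 24) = (k - 4)^2*(k^2 - k - 6) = (k - 4)^2*(k - 3)*(k + 2)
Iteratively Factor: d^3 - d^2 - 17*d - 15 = (d + 3)*(d^2 - 4*d - 5) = (d - 5)*(d + 3)*(d + 1)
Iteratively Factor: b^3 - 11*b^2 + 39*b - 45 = (b - 5)*(b^2 - 6*b + 9) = (b - 5)*(b - 3)*(b - 3)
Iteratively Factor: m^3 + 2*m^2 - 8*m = (m + 4)*(m^2 - 2*m) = (m - 2)*(m + 4)*(m)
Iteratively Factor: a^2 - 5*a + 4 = (a - 1)*(a - 4)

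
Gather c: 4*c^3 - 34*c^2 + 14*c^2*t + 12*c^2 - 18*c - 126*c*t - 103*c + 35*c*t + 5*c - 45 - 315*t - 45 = 4*c^3 + c^2*(14*t - 22) + c*(-91*t - 116) - 315*t - 90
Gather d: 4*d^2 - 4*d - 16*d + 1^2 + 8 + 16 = 4*d^2 - 20*d + 25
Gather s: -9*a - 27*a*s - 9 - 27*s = -9*a + s*(-27*a - 27) - 9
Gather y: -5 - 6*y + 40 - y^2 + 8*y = -y^2 + 2*y + 35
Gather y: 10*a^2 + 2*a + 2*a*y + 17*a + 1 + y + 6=10*a^2 + 19*a + y*(2*a + 1) + 7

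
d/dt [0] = 0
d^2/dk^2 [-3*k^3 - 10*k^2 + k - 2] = -18*k - 20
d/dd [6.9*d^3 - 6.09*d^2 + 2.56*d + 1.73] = 20.7*d^2 - 12.18*d + 2.56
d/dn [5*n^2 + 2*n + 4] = 10*n + 2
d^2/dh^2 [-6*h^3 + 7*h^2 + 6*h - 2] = 14 - 36*h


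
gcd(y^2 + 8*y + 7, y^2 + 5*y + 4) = y + 1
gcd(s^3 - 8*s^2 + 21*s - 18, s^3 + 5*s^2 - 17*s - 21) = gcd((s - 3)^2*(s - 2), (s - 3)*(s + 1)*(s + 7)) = s - 3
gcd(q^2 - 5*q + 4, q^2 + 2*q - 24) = q - 4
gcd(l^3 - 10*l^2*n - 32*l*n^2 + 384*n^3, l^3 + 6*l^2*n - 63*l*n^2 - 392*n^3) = l - 8*n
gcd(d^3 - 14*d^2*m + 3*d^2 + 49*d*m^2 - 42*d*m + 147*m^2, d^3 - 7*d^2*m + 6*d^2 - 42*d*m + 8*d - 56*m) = d - 7*m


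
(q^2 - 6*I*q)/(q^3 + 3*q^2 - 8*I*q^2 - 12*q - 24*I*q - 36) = q/(q^2 + q*(3 - 2*I) - 6*I)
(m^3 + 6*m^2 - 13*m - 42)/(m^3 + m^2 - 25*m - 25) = (m^3 + 6*m^2 - 13*m - 42)/(m^3 + m^2 - 25*m - 25)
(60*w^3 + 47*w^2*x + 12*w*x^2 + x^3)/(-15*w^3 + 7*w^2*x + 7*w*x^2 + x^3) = (4*w + x)/(-w + x)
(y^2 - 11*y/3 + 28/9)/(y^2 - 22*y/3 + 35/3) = (y - 4/3)/(y - 5)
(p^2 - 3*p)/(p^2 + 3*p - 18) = p/(p + 6)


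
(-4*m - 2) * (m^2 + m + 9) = -4*m^3 - 6*m^2 - 38*m - 18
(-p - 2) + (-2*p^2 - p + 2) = -2*p^2 - 2*p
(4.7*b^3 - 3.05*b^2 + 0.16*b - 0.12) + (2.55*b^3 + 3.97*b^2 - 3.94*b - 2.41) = 7.25*b^3 + 0.92*b^2 - 3.78*b - 2.53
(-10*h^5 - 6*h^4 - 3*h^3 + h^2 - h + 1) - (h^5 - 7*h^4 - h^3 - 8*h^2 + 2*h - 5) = -11*h^5 + h^4 - 2*h^3 + 9*h^2 - 3*h + 6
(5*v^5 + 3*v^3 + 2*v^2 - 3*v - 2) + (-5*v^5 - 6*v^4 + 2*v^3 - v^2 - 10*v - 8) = -6*v^4 + 5*v^3 + v^2 - 13*v - 10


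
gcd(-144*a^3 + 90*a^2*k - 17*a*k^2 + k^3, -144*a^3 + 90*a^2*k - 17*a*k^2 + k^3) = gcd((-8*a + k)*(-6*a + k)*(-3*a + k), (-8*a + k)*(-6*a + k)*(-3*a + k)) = 144*a^3 - 90*a^2*k + 17*a*k^2 - k^3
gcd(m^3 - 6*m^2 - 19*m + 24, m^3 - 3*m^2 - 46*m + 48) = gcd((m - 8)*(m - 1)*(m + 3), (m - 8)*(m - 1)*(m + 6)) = m^2 - 9*m + 8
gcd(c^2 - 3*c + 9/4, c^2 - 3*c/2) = c - 3/2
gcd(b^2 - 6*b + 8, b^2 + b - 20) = b - 4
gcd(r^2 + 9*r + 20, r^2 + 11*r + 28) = r + 4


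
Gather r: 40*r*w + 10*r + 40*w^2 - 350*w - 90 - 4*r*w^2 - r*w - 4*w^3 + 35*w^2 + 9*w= r*(-4*w^2 + 39*w + 10) - 4*w^3 + 75*w^2 - 341*w - 90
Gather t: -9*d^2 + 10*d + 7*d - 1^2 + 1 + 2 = -9*d^2 + 17*d + 2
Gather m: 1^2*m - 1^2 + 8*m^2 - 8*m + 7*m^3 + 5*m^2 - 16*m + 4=7*m^3 + 13*m^2 - 23*m + 3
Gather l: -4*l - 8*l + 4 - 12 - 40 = -12*l - 48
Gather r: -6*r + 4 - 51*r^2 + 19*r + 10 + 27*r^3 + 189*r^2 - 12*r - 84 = 27*r^3 + 138*r^2 + r - 70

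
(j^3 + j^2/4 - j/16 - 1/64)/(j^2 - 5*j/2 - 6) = (-64*j^3 - 16*j^2 + 4*j + 1)/(32*(-2*j^2 + 5*j + 12))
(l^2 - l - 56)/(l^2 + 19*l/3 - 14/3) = 3*(l - 8)/(3*l - 2)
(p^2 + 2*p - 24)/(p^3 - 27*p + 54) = (p - 4)/(p^2 - 6*p + 9)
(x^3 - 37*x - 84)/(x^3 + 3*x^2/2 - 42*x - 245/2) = 2*(x^2 + 7*x + 12)/(2*x^2 + 17*x + 35)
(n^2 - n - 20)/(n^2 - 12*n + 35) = (n + 4)/(n - 7)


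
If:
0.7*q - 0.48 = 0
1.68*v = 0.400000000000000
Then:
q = 0.69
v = 0.24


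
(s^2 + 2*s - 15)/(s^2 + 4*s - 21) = (s + 5)/(s + 7)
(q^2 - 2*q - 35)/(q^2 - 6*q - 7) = (q + 5)/(q + 1)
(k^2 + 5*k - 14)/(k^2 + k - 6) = (k + 7)/(k + 3)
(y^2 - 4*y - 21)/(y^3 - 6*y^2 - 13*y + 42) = 1/(y - 2)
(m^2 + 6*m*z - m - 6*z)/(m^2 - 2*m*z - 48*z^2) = (1 - m)/(-m + 8*z)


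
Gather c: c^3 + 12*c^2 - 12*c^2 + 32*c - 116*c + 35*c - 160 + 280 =c^3 - 49*c + 120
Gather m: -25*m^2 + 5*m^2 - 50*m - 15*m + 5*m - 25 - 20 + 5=-20*m^2 - 60*m - 40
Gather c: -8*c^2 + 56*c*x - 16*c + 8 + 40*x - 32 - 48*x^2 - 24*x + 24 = -8*c^2 + c*(56*x - 16) - 48*x^2 + 16*x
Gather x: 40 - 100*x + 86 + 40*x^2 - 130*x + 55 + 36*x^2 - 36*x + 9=76*x^2 - 266*x + 190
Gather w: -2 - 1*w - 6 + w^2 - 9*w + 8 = w^2 - 10*w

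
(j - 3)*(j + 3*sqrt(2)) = j^2 - 3*j + 3*sqrt(2)*j - 9*sqrt(2)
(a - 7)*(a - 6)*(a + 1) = a^3 - 12*a^2 + 29*a + 42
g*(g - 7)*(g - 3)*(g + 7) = g^4 - 3*g^3 - 49*g^2 + 147*g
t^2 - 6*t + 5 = (t - 5)*(t - 1)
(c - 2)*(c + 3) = c^2 + c - 6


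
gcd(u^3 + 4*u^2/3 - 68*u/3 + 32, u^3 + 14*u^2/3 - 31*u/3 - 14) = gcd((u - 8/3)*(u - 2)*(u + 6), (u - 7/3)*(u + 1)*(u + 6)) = u + 6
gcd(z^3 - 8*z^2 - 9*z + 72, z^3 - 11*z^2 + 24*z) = z^2 - 11*z + 24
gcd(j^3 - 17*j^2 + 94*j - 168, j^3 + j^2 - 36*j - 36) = j - 6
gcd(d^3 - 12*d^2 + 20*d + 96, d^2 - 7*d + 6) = d - 6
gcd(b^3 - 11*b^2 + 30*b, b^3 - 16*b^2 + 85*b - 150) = b^2 - 11*b + 30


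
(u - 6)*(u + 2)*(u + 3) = u^3 - u^2 - 24*u - 36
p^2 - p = p*(p - 1)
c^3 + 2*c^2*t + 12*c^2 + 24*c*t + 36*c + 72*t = (c + 6)^2*(c + 2*t)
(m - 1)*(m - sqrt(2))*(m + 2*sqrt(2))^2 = m^4 - m^3 + 3*sqrt(2)*m^3 - 3*sqrt(2)*m^2 - 8*sqrt(2)*m + 8*sqrt(2)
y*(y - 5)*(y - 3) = y^3 - 8*y^2 + 15*y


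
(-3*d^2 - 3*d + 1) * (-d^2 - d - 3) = 3*d^4 + 6*d^3 + 11*d^2 + 8*d - 3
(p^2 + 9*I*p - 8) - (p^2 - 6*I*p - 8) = 15*I*p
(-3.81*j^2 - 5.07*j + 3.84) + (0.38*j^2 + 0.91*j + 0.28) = -3.43*j^2 - 4.16*j + 4.12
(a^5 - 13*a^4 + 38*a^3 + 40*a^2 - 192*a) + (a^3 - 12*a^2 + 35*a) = a^5 - 13*a^4 + 39*a^3 + 28*a^2 - 157*a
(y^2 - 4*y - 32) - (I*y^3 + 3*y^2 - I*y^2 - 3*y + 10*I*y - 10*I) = -I*y^3 - 2*y^2 + I*y^2 - y - 10*I*y - 32 + 10*I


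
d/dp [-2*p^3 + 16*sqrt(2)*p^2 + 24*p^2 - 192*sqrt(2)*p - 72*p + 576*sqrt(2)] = -6*p^2 + 32*sqrt(2)*p + 48*p - 192*sqrt(2) - 72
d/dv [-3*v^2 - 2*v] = -6*v - 2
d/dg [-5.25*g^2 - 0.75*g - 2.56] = -10.5*g - 0.75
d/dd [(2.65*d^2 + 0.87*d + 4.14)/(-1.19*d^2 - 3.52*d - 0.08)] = (-8.2927*d^2 + 9.4292*d + 14.5032)/(1.4161*d^4 + 8.3776*d^3 + 12.5808*d^2 + 0.5632*d + 0.0064)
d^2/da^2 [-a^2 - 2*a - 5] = -2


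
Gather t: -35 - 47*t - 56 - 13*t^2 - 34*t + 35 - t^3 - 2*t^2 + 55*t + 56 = -t^3 - 15*t^2 - 26*t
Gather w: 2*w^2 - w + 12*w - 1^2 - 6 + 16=2*w^2 + 11*w + 9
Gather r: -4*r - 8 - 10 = -4*r - 18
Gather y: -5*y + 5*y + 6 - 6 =0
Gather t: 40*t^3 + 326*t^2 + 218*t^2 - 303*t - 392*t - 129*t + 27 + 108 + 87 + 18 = 40*t^3 + 544*t^2 - 824*t + 240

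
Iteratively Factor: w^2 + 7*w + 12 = (w + 4)*(w + 3)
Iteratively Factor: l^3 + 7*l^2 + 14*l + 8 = (l + 2)*(l^2 + 5*l + 4) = (l + 2)*(l + 4)*(l + 1)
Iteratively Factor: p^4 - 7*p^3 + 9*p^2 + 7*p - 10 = (p + 1)*(p^3 - 8*p^2 + 17*p - 10) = (p - 2)*(p + 1)*(p^2 - 6*p + 5) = (p - 5)*(p - 2)*(p + 1)*(p - 1)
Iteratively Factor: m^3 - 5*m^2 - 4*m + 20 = (m - 2)*(m^2 - 3*m - 10) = (m - 2)*(m + 2)*(m - 5)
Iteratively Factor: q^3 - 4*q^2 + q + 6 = (q + 1)*(q^2 - 5*q + 6) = (q - 3)*(q + 1)*(q - 2)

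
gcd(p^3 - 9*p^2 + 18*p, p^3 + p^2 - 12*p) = p^2 - 3*p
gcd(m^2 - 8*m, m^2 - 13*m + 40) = m - 8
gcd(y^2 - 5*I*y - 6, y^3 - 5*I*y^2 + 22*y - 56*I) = y - 2*I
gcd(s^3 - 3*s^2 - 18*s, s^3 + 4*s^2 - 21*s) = s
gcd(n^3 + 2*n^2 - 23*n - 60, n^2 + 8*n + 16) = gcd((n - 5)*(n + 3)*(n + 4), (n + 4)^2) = n + 4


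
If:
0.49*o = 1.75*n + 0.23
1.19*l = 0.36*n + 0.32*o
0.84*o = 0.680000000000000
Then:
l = 0.25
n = 0.10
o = 0.81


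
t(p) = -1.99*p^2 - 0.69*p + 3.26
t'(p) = -3.98*p - 0.69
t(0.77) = 1.55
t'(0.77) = -3.75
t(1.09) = 0.14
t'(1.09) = -5.03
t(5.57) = -62.32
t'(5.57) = -22.86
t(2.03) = -6.34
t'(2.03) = -8.77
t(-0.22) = 3.32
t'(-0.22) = 0.19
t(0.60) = 2.13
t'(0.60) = -3.08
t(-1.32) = 0.70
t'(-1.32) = 4.56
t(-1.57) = -0.56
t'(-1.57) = 5.56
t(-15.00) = -434.14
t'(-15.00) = 59.01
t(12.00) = -291.58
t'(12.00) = -48.45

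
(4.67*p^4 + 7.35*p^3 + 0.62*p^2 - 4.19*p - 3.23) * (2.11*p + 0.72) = 9.8537*p^5 + 18.8709*p^4 + 6.6002*p^3 - 8.3945*p^2 - 9.8321*p - 2.3256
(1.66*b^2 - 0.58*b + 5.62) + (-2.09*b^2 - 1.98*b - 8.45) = -0.43*b^2 - 2.56*b - 2.83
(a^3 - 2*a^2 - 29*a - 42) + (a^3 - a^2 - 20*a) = 2*a^3 - 3*a^2 - 49*a - 42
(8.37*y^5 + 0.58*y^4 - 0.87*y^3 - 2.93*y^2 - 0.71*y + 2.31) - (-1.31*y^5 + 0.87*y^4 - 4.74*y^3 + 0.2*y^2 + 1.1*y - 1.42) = 9.68*y^5 - 0.29*y^4 + 3.87*y^3 - 3.13*y^2 - 1.81*y + 3.73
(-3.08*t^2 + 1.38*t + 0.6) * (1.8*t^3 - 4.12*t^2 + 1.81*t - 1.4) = -5.544*t^5 + 15.1736*t^4 - 10.1804*t^3 + 4.3378*t^2 - 0.846*t - 0.84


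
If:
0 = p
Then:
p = 0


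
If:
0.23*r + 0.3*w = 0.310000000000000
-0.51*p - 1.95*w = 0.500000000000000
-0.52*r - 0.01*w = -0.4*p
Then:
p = 3.87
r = 3.00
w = -1.27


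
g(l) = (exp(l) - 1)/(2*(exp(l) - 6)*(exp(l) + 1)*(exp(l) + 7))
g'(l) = -(exp(l) - 1)*exp(l)/(2*(exp(l) - 6)*(exp(l) + 1)*(exp(l) + 7)^2) - (exp(l) - 1)*exp(l)/(2*(exp(l) - 6)*(exp(l) + 1)^2*(exp(l) + 7)) + exp(l)/(2*(exp(l) - 6)*(exp(l) + 1)*(exp(l) + 7)) - (exp(l) - 1)*exp(l)/(2*(exp(l) - 6)^2*(exp(l) + 1)*(exp(l) + 7)) = (-2*exp(3*l) + exp(2*l) + 4*exp(l) - 83)*exp(l)/(2*(exp(6*l) + 4*exp(5*l) - 78*exp(4*l) - 248*exp(3*l) + 1513*exp(2*l) + 3444*exp(l) + 1764))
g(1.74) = -0.09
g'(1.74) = -1.71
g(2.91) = 0.00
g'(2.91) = -0.00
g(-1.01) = 0.01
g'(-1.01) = -0.00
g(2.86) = 0.00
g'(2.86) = -0.00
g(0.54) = -0.00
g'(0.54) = -0.01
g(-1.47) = 0.01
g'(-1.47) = -0.00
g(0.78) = -0.01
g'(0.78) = -0.01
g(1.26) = -0.01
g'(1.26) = -0.02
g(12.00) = 0.00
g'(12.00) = 0.00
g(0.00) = 0.00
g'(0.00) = -0.00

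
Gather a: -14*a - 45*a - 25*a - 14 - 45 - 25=-84*a - 84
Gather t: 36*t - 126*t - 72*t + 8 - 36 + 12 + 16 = -162*t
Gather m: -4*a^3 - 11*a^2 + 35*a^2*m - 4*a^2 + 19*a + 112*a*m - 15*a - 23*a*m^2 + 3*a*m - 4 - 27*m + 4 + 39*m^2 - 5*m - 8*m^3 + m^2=-4*a^3 - 15*a^2 + 4*a - 8*m^3 + m^2*(40 - 23*a) + m*(35*a^2 + 115*a - 32)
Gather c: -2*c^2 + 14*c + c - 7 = -2*c^2 + 15*c - 7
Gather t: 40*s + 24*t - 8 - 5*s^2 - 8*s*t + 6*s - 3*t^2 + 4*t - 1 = -5*s^2 + 46*s - 3*t^2 + t*(28 - 8*s) - 9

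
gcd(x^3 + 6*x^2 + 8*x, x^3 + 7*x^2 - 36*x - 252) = 1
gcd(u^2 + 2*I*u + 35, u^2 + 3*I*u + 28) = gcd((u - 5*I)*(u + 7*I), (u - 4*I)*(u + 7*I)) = u + 7*I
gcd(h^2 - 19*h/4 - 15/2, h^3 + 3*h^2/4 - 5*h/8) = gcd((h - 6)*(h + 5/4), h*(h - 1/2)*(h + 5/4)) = h + 5/4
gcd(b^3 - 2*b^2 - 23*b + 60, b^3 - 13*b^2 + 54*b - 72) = b^2 - 7*b + 12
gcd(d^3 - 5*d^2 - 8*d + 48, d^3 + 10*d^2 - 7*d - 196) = d - 4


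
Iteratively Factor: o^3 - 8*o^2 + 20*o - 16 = (o - 2)*(o^2 - 6*o + 8) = (o - 4)*(o - 2)*(o - 2)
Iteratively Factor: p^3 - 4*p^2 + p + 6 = (p - 2)*(p^2 - 2*p - 3) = (p - 3)*(p - 2)*(p + 1)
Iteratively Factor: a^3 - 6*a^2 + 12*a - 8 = (a - 2)*(a^2 - 4*a + 4) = (a - 2)^2*(a - 2)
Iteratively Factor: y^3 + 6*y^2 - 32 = (y + 4)*(y^2 + 2*y - 8) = (y + 4)^2*(y - 2)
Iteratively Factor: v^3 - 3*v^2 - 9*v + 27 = (v - 3)*(v^2 - 9) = (v - 3)*(v + 3)*(v - 3)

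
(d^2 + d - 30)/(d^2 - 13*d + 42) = (d^2 + d - 30)/(d^2 - 13*d + 42)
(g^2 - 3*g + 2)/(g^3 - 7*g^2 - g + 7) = (g - 2)/(g^2 - 6*g - 7)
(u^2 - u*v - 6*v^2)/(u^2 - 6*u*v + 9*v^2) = (u + 2*v)/(u - 3*v)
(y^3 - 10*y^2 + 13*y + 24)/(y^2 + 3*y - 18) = (y^2 - 7*y - 8)/(y + 6)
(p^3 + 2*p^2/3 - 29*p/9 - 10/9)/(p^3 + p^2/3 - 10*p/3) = (p + 1/3)/p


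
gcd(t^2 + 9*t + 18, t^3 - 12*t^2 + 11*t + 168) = t + 3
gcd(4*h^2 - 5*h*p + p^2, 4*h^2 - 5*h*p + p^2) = 4*h^2 - 5*h*p + p^2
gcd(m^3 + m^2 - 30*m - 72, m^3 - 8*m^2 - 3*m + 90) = m^2 - 3*m - 18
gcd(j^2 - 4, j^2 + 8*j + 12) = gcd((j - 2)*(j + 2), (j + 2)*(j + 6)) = j + 2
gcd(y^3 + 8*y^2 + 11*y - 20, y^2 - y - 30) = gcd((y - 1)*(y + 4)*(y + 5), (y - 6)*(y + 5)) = y + 5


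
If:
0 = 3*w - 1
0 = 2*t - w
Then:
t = 1/6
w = 1/3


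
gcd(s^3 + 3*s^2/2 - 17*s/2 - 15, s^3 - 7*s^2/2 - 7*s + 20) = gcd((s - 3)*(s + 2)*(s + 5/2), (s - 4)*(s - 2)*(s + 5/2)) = s + 5/2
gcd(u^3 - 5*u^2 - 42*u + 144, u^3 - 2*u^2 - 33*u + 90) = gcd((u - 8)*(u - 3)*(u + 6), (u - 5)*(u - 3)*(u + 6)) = u^2 + 3*u - 18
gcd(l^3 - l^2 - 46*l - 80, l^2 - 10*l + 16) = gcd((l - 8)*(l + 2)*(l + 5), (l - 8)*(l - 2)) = l - 8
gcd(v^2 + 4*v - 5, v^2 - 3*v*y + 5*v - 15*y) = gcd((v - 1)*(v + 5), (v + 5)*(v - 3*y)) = v + 5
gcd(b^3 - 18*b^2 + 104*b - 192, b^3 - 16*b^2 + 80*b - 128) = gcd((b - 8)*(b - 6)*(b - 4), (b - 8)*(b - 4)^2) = b^2 - 12*b + 32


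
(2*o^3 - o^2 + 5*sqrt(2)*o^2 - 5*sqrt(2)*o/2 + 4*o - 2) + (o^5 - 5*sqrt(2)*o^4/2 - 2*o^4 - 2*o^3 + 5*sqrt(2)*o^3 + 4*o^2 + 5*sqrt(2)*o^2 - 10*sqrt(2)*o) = o^5 - 5*sqrt(2)*o^4/2 - 2*o^4 + 5*sqrt(2)*o^3 + 3*o^2 + 10*sqrt(2)*o^2 - 25*sqrt(2)*o/2 + 4*o - 2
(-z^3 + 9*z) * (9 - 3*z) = 3*z^4 - 9*z^3 - 27*z^2 + 81*z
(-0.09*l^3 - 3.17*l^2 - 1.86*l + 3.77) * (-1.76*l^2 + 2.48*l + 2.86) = 0.1584*l^5 + 5.356*l^4 - 4.8454*l^3 - 20.3142*l^2 + 4.03*l + 10.7822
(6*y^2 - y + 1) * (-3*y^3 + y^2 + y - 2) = -18*y^5 + 9*y^4 + 2*y^3 - 12*y^2 + 3*y - 2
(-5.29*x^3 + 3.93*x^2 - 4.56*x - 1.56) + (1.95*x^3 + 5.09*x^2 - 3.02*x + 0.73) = -3.34*x^3 + 9.02*x^2 - 7.58*x - 0.83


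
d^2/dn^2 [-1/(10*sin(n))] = (sin(n)^2 - 2)/(10*sin(n)^3)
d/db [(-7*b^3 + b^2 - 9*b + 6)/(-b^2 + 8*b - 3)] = (7*b^4 - 112*b^3 + 62*b^2 + 6*b - 21)/(b^4 - 16*b^3 + 70*b^2 - 48*b + 9)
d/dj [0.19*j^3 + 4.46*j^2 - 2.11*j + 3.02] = 0.57*j^2 + 8.92*j - 2.11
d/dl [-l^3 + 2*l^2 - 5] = l*(4 - 3*l)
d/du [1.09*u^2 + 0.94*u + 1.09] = 2.18*u + 0.94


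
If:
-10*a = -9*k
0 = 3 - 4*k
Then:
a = 27/40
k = 3/4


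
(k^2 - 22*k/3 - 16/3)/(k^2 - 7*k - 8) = (k + 2/3)/(k + 1)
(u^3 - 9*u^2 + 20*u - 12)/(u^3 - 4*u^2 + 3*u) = (u^2 - 8*u + 12)/(u*(u - 3))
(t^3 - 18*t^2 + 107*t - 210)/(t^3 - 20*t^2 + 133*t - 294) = (t - 5)/(t - 7)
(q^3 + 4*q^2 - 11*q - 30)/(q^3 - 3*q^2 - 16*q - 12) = (q^2 + 2*q - 15)/(q^2 - 5*q - 6)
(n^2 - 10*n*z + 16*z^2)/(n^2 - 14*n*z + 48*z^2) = (-n + 2*z)/(-n + 6*z)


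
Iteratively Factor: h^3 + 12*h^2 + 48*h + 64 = (h + 4)*(h^2 + 8*h + 16) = (h + 4)^2*(h + 4)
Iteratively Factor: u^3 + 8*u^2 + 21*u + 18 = (u + 2)*(u^2 + 6*u + 9) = (u + 2)*(u + 3)*(u + 3)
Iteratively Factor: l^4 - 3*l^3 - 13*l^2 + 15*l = (l - 5)*(l^3 + 2*l^2 - 3*l) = l*(l - 5)*(l^2 + 2*l - 3) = l*(l - 5)*(l - 1)*(l + 3)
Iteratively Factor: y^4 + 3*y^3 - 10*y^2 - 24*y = (y - 3)*(y^3 + 6*y^2 + 8*y) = y*(y - 3)*(y^2 + 6*y + 8) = y*(y - 3)*(y + 4)*(y + 2)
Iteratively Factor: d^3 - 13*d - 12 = (d + 3)*(d^2 - 3*d - 4) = (d - 4)*(d + 3)*(d + 1)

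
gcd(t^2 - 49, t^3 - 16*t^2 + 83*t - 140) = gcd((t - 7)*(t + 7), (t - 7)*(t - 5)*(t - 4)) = t - 7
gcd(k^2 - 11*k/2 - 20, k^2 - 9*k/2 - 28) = k - 8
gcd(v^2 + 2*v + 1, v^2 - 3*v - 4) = v + 1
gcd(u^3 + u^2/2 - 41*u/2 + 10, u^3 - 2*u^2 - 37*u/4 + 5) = u^2 - 9*u/2 + 2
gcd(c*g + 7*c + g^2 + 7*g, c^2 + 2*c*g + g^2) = c + g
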